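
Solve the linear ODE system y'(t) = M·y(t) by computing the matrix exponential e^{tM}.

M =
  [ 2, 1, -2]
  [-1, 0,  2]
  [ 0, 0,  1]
e^{tM} =
  [t*exp(t) + exp(t), t*exp(t), -2*t*exp(t)]
  [-t*exp(t), -t*exp(t) + exp(t), 2*t*exp(t)]
  [0, 0, exp(t)]

Strategy: write M = P · J · P⁻¹ where J is a Jordan canonical form, so e^{tM} = P · e^{tJ} · P⁻¹, and e^{tJ} can be computed block-by-block.

M has Jordan form
J =
  [1, 1, 0]
  [0, 1, 0]
  [0, 0, 1]
(up to reordering of blocks).

Per-block formulas:
  For a 2×2 Jordan block J_2(1): exp(t · J_2(1)) = e^(1t)·(I + t·N), where N is the 2×2 nilpotent shift.
  For a 1×1 block at λ = 1: exp(t · [1]) = [e^(1t)].

After assembling e^{tJ} and conjugating by P, we get:

e^{tM} =
  [t*exp(t) + exp(t), t*exp(t), -2*t*exp(t)]
  [-t*exp(t), -t*exp(t) + exp(t), 2*t*exp(t)]
  [0, 0, exp(t)]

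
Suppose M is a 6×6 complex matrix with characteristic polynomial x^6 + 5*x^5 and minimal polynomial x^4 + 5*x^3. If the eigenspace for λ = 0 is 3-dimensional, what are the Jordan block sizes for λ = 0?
Block sizes for λ = 0: [3, 1, 1]

Step 1 — from the characteristic polynomial, algebraic multiplicity of λ = 0 is 5. From dim ker(M − (0)·I) = 3, there are exactly 3 Jordan blocks for λ = 0.
Step 2 — from the minimal polynomial, the factor (x − 0)^3 tells us the largest block for λ = 0 has size 3.
Step 3 — with total size 5, 3 blocks, and largest block 3, the block sizes (in nonincreasing order) are [3, 1, 1].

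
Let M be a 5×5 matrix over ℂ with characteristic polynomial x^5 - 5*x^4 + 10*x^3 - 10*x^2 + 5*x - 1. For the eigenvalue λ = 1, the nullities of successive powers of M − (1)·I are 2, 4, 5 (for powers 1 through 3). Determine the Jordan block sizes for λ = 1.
Block sizes for λ = 1: [3, 2]

From the dimensions of kernels of powers, the number of Jordan blocks of size at least j is d_j − d_{j−1} where d_j = dim ker(N^j) (with d_0 = 0). Computing the differences gives [2, 2, 1].
The number of blocks of size exactly k is (#blocks of size ≥ k) − (#blocks of size ≥ k + 1), so the partition is: 1 block(s) of size 2, 1 block(s) of size 3.
In nonincreasing order the block sizes are [3, 2].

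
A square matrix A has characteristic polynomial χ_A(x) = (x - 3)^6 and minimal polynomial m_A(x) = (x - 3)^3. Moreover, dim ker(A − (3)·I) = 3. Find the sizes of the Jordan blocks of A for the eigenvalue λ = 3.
Block sizes for λ = 3: [3, 2, 1]

Step 1 — from the characteristic polynomial, algebraic multiplicity of λ = 3 is 6. From dim ker(A − (3)·I) = 3, there are exactly 3 Jordan blocks for λ = 3.
Step 2 — from the minimal polynomial, the factor (x − 3)^3 tells us the largest block for λ = 3 has size 3.
Step 3 — with total size 6, 3 blocks, and largest block 3, the block sizes (in nonincreasing order) are [3, 2, 1].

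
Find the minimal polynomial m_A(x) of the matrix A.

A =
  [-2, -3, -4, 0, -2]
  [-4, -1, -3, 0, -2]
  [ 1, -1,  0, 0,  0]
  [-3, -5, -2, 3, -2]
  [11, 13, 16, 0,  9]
x^4 - 6*x^3 + 12*x^2 - 10*x + 3

The characteristic polynomial is χ_A(x) = (x - 3)^2*(x - 1)^3, so the eigenvalues are known. The minimal polynomial is
  m_A(x) = Π_λ (x − λ)^{k_λ}
where k_λ is the size of the *largest* Jordan block for λ (equivalently, the smallest k with (A − λI)^k v = 0 for every generalised eigenvector v of λ).

  λ = 1: largest Jordan block has size 3, contributing (x − 1)^3
  λ = 3: largest Jordan block has size 1, contributing (x − 3)

So m_A(x) = (x - 3)*(x - 1)^3 = x^4 - 6*x^3 + 12*x^2 - 10*x + 3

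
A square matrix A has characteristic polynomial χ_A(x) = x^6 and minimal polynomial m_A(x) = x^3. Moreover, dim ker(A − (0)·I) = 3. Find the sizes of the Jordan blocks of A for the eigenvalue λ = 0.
Block sizes for λ = 0: [3, 2, 1]

Step 1 — from the characteristic polynomial, algebraic multiplicity of λ = 0 is 6. From dim ker(A − (0)·I) = 3, there are exactly 3 Jordan blocks for λ = 0.
Step 2 — from the minimal polynomial, the factor (x − 0)^3 tells us the largest block for λ = 0 has size 3.
Step 3 — with total size 6, 3 blocks, and largest block 3, the block sizes (in nonincreasing order) are [3, 2, 1].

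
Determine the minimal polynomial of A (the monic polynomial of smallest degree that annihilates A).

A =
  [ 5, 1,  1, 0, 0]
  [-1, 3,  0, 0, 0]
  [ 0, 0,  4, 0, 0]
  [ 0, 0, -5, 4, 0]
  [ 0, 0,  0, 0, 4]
x^3 - 12*x^2 + 48*x - 64

The characteristic polynomial is χ_A(x) = (x - 4)^5, so the eigenvalues are known. The minimal polynomial is
  m_A(x) = Π_λ (x − λ)^{k_λ}
where k_λ is the size of the *largest* Jordan block for λ (equivalently, the smallest k with (A − λI)^k v = 0 for every generalised eigenvector v of λ).

  λ = 4: largest Jordan block has size 3, contributing (x − 4)^3

So m_A(x) = (x - 4)^3 = x^3 - 12*x^2 + 48*x - 64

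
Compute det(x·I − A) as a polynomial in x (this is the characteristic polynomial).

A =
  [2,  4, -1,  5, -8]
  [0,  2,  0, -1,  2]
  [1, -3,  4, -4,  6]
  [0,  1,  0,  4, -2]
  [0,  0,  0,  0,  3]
x^5 - 15*x^4 + 90*x^3 - 270*x^2 + 405*x - 243

Expanding det(x·I − A) (e.g. by cofactor expansion or by noting that A is similar to its Jordan form J, which has the same characteristic polynomial as A) gives
  χ_A(x) = x^5 - 15*x^4 + 90*x^3 - 270*x^2 + 405*x - 243
which factors as (x - 3)^5. The eigenvalues (with algebraic multiplicities) are λ = 3 with multiplicity 5.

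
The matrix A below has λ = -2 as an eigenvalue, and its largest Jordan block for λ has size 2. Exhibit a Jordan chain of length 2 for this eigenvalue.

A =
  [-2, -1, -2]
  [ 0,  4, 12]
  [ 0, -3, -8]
A Jordan chain for λ = -2 of length 2:
v_1 = (-1, 6, -3)ᵀ
v_2 = (0, 1, 0)ᵀ

Let N = A − (-2)·I. We want v_2 with N^2 v_2 = 0 but N^1 v_2 ≠ 0; then v_{j-1} := N · v_j for j = 2, …, 2.

Pick v_2 = (0, 1, 0)ᵀ.
Then v_1 = N · v_2 = (-1, 6, -3)ᵀ.

Sanity check: (A − (-2)·I) v_1 = (0, 0, 0)ᵀ = 0. ✓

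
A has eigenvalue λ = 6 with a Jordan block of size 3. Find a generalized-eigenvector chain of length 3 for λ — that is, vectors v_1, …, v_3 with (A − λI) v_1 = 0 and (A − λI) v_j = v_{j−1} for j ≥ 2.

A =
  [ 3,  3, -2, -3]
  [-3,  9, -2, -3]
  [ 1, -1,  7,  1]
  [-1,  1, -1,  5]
A Jordan chain for λ = 6 of length 3:
v_1 = (1, 1, 0, 0)ᵀ
v_2 = (-3, -3, 1, -1)ᵀ
v_3 = (1, 0, 0, 0)ᵀ

Let N = A − (6)·I. We want v_3 with N^3 v_3 = 0 but N^2 v_3 ≠ 0; then v_{j-1} := N · v_j for j = 3, …, 2.

Pick v_3 = (1, 0, 0, 0)ᵀ.
Then v_2 = N · v_3 = (-3, -3, 1, -1)ᵀ.
Then v_1 = N · v_2 = (1, 1, 0, 0)ᵀ.

Sanity check: (A − (6)·I) v_1 = (0, 0, 0, 0)ᵀ = 0. ✓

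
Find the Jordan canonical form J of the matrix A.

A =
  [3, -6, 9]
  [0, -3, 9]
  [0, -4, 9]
J_2(3) ⊕ J_1(3)

The characteristic polynomial is
  det(x·I − A) = x^3 - 9*x^2 + 27*x - 27 = (x - 3)^3

Eigenvalues and multiplicities (the geometric multiplicity of λ is n − rank(A − λI), which equals the number of Jordan blocks for λ):
  λ = 3: algebraic multiplicity = 3, geometric multiplicity = 2

Determining the block sizes for each eigenvalue:
  λ = 3: 2 blocks summing to 3 forces exactly one block of size 2 and the rest size 1 → block sizes [2, 1]

Assembling the blocks gives a Jordan form
J =
  [3, 1, 0]
  [0, 3, 0]
  [0, 0, 3]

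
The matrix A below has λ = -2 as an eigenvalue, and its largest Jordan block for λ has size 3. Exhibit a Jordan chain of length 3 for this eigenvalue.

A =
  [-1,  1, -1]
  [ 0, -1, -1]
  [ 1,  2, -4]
A Jordan chain for λ = -2 of length 3:
v_1 = (0, -1, -1)ᵀ
v_2 = (1, 0, 1)ᵀ
v_3 = (1, 0, 0)ᵀ

Let N = A − (-2)·I. We want v_3 with N^3 v_3 = 0 but N^2 v_3 ≠ 0; then v_{j-1} := N · v_j for j = 3, …, 2.

Pick v_3 = (1, 0, 0)ᵀ.
Then v_2 = N · v_3 = (1, 0, 1)ᵀ.
Then v_1 = N · v_2 = (0, -1, -1)ᵀ.

Sanity check: (A − (-2)·I) v_1 = (0, 0, 0)ᵀ = 0. ✓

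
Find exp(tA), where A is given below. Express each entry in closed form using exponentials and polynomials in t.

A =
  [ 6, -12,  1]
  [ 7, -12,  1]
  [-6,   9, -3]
e^{tA} =
  [-9*t^2*exp(-3*t)/2 + 9*t*exp(-3*t) + exp(-3*t), 9*t^2*exp(-3*t)/2 - 12*t*exp(-3*t), -3*t^2*exp(-3*t)/2 + t*exp(-3*t)]
  [-3*t^2*exp(-3*t) + 7*t*exp(-3*t), 3*t^2*exp(-3*t) - 9*t*exp(-3*t) + exp(-3*t), -t^2*exp(-3*t) + t*exp(-3*t)]
  [9*t^2*exp(-3*t)/2 - 6*t*exp(-3*t), -9*t^2*exp(-3*t)/2 + 9*t*exp(-3*t), 3*t^2*exp(-3*t)/2 + exp(-3*t)]

Strategy: write A = P · J · P⁻¹ where J is a Jordan canonical form, so e^{tA} = P · e^{tJ} · P⁻¹, and e^{tJ} can be computed block-by-block.

A has Jordan form
J =
  [-3,  1,  0]
  [ 0, -3,  1]
  [ 0,  0, -3]
(up to reordering of blocks).

Per-block formulas:
  For a 3×3 Jordan block J_3(-3): exp(t · J_3(-3)) = e^(-3t)·(I + t·N + (t^2/2)·N^2), where N is the 3×3 nilpotent shift.

After assembling e^{tJ} and conjugating by P, we get:

e^{tA} =
  [-9*t^2*exp(-3*t)/2 + 9*t*exp(-3*t) + exp(-3*t), 9*t^2*exp(-3*t)/2 - 12*t*exp(-3*t), -3*t^2*exp(-3*t)/2 + t*exp(-3*t)]
  [-3*t^2*exp(-3*t) + 7*t*exp(-3*t), 3*t^2*exp(-3*t) - 9*t*exp(-3*t) + exp(-3*t), -t^2*exp(-3*t) + t*exp(-3*t)]
  [9*t^2*exp(-3*t)/2 - 6*t*exp(-3*t), -9*t^2*exp(-3*t)/2 + 9*t*exp(-3*t), 3*t^2*exp(-3*t)/2 + exp(-3*t)]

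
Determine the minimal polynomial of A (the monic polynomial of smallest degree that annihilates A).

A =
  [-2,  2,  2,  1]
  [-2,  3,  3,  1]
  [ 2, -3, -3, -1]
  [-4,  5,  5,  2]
x^3

The characteristic polynomial is χ_A(x) = x^4, so the eigenvalues are known. The minimal polynomial is
  m_A(x) = Π_λ (x − λ)^{k_λ}
where k_λ is the size of the *largest* Jordan block for λ (equivalently, the smallest k with (A − λI)^k v = 0 for every generalised eigenvector v of λ).

  λ = 0: largest Jordan block has size 3, contributing (x − 0)^3

So m_A(x) = x^3 = x^3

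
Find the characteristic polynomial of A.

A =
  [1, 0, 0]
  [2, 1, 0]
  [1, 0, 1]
x^3 - 3*x^2 + 3*x - 1

Expanding det(x·I − A) (e.g. by cofactor expansion or by noting that A is similar to its Jordan form J, which has the same characteristic polynomial as A) gives
  χ_A(x) = x^3 - 3*x^2 + 3*x - 1
which factors as (x - 1)^3. The eigenvalues (with algebraic multiplicities) are λ = 1 with multiplicity 3.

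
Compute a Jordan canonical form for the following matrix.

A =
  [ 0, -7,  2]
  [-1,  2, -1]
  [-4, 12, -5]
J_3(-1)

The characteristic polynomial is
  det(x·I − A) = x^3 + 3*x^2 + 3*x + 1 = (x + 1)^3

Eigenvalues and multiplicities (the geometric multiplicity of λ is n − rank(A − λI), which equals the number of Jordan blocks for λ):
  λ = -1: algebraic multiplicity = 3, geometric multiplicity = 1

Determining the block sizes for each eigenvalue:
  λ = -1: one block (gm = 1), so the single block has size am = 3 → block sizes [3]

Assembling the blocks gives a Jordan form
J =
  [-1,  1,  0]
  [ 0, -1,  1]
  [ 0,  0, -1]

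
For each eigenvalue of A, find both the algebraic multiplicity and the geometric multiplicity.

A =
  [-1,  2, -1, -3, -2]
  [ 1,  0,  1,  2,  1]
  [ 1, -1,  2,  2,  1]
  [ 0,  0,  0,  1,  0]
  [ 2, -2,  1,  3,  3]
λ = 1: alg = 5, geom = 3

Step 1 — factor the characteristic polynomial to read off the algebraic multiplicities:
  χ_A(x) = (x - 1)^5

Step 2 — compute geometric multiplicities via the rank-nullity identity g(λ) = n − rank(A − λI):
  rank(A − (1)·I) = 2, so dim ker(A − (1)·I) = n − 2 = 3

Summary:
  λ = 1: algebraic multiplicity = 5, geometric multiplicity = 3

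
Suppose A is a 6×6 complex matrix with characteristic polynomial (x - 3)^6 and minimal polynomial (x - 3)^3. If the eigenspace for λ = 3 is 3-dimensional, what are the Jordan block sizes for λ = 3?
Block sizes for λ = 3: [3, 2, 1]

Step 1 — from the characteristic polynomial, algebraic multiplicity of λ = 3 is 6. From dim ker(A − (3)·I) = 3, there are exactly 3 Jordan blocks for λ = 3.
Step 2 — from the minimal polynomial, the factor (x − 3)^3 tells us the largest block for λ = 3 has size 3.
Step 3 — with total size 6, 3 blocks, and largest block 3, the block sizes (in nonincreasing order) are [3, 2, 1].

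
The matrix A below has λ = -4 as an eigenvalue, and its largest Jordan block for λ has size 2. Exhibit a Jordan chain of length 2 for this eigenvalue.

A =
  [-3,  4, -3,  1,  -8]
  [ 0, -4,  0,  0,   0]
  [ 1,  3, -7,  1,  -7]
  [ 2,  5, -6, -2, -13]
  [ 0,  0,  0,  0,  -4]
A Jordan chain for λ = -4 of length 2:
v_1 = (1, 0, 1, 2, 0)ᵀ
v_2 = (1, 0, 0, 0, 0)ᵀ

Let N = A − (-4)·I. We want v_2 with N^2 v_2 = 0 but N^1 v_2 ≠ 0; then v_{j-1} := N · v_j for j = 2, …, 2.

Pick v_2 = (1, 0, 0, 0, 0)ᵀ.
Then v_1 = N · v_2 = (1, 0, 1, 2, 0)ᵀ.

Sanity check: (A − (-4)·I) v_1 = (0, 0, 0, 0, 0)ᵀ = 0. ✓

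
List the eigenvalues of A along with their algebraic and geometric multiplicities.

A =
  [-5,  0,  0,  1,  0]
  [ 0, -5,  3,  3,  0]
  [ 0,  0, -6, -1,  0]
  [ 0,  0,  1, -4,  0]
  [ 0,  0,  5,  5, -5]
λ = -5: alg = 5, geom = 3

Step 1 — factor the characteristic polynomial to read off the algebraic multiplicities:
  χ_A(x) = (x + 5)^5

Step 2 — compute geometric multiplicities via the rank-nullity identity g(λ) = n − rank(A − λI):
  rank(A − (-5)·I) = 2, so dim ker(A − (-5)·I) = n − 2 = 3

Summary:
  λ = -5: algebraic multiplicity = 5, geometric multiplicity = 3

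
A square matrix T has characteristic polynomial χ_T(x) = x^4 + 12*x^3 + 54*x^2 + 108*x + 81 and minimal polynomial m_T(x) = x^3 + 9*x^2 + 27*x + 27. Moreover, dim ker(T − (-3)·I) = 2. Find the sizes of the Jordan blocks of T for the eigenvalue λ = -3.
Block sizes for λ = -3: [3, 1]

Step 1 — from the characteristic polynomial, algebraic multiplicity of λ = -3 is 4. From dim ker(T − (-3)·I) = 2, there are exactly 2 Jordan blocks for λ = -3.
Step 2 — from the minimal polynomial, the factor (x + 3)^3 tells us the largest block for λ = -3 has size 3.
Step 3 — with total size 4, 2 blocks, and largest block 3, the block sizes (in nonincreasing order) are [3, 1].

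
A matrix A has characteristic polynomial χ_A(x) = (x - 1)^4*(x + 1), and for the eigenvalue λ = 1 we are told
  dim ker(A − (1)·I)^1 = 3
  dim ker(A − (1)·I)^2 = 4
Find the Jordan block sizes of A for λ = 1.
Block sizes for λ = 1: [2, 1, 1]

From the dimensions of kernels of powers, the number of Jordan blocks of size at least j is d_j − d_{j−1} where d_j = dim ker(N^j) (with d_0 = 0). Computing the differences gives [3, 1].
The number of blocks of size exactly k is (#blocks of size ≥ k) − (#blocks of size ≥ k + 1), so the partition is: 2 block(s) of size 1, 1 block(s) of size 2.
In nonincreasing order the block sizes are [2, 1, 1].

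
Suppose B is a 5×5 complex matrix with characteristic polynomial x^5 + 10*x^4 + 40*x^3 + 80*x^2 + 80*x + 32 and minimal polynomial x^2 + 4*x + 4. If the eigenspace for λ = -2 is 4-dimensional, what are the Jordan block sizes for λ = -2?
Block sizes for λ = -2: [2, 1, 1, 1]

Step 1 — from the characteristic polynomial, algebraic multiplicity of λ = -2 is 5. From dim ker(B − (-2)·I) = 4, there are exactly 4 Jordan blocks for λ = -2.
Step 2 — from the minimal polynomial, the factor (x + 2)^2 tells us the largest block for λ = -2 has size 2.
Step 3 — with total size 5, 4 blocks, and largest block 2, the block sizes (in nonincreasing order) are [2, 1, 1, 1].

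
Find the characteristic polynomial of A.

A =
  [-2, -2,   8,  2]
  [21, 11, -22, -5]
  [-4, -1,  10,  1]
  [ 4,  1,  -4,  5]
x^4 - 24*x^3 + 216*x^2 - 864*x + 1296

Expanding det(x·I − A) (e.g. by cofactor expansion or by noting that A is similar to its Jordan form J, which has the same characteristic polynomial as A) gives
  χ_A(x) = x^4 - 24*x^3 + 216*x^2 - 864*x + 1296
which factors as (x - 6)^4. The eigenvalues (with algebraic multiplicities) are λ = 6 with multiplicity 4.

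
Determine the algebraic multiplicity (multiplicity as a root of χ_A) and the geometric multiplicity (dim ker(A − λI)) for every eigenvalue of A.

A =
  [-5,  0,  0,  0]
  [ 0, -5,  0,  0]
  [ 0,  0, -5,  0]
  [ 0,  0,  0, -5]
λ = -5: alg = 4, geom = 4

Step 1 — factor the characteristic polynomial to read off the algebraic multiplicities:
  χ_A(x) = (x + 5)^4

Step 2 — compute geometric multiplicities via the rank-nullity identity g(λ) = n − rank(A − λI):
  rank(A − (-5)·I) = 0, so dim ker(A − (-5)·I) = n − 0 = 4

Summary:
  λ = -5: algebraic multiplicity = 4, geometric multiplicity = 4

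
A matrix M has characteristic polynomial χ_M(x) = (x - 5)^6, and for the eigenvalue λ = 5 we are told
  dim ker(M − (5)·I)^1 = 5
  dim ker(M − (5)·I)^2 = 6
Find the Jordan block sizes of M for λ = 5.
Block sizes for λ = 5: [2, 1, 1, 1, 1]

From the dimensions of kernels of powers, the number of Jordan blocks of size at least j is d_j − d_{j−1} where d_j = dim ker(N^j) (with d_0 = 0). Computing the differences gives [5, 1].
The number of blocks of size exactly k is (#blocks of size ≥ k) − (#blocks of size ≥ k + 1), so the partition is: 4 block(s) of size 1, 1 block(s) of size 2.
In nonincreasing order the block sizes are [2, 1, 1, 1, 1].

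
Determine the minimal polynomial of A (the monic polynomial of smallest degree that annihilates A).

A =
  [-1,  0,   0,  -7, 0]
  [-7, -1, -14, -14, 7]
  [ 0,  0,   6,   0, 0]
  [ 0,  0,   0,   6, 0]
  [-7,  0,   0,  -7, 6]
x^2 - 5*x - 6

The characteristic polynomial is χ_A(x) = (x - 6)^3*(x + 1)^2, so the eigenvalues are known. The minimal polynomial is
  m_A(x) = Π_λ (x − λ)^{k_λ}
where k_λ is the size of the *largest* Jordan block for λ (equivalently, the smallest k with (A − λI)^k v = 0 for every generalised eigenvector v of λ).

  λ = -1: largest Jordan block has size 1, contributing (x + 1)
  λ = 6: largest Jordan block has size 1, contributing (x − 6)

So m_A(x) = (x - 6)*(x + 1) = x^2 - 5*x - 6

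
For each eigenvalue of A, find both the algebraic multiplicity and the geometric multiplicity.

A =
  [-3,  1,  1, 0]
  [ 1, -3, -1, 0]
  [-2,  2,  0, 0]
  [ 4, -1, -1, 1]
λ = -2: alg = 3, geom = 2; λ = 1: alg = 1, geom = 1

Step 1 — factor the characteristic polynomial to read off the algebraic multiplicities:
  χ_A(x) = (x - 1)*(x + 2)^3

Step 2 — compute geometric multiplicities via the rank-nullity identity g(λ) = n − rank(A − λI):
  rank(A − (-2)·I) = 2, so dim ker(A − (-2)·I) = n − 2 = 2
  rank(A − (1)·I) = 3, so dim ker(A − (1)·I) = n − 3 = 1

Summary:
  λ = -2: algebraic multiplicity = 3, geometric multiplicity = 2
  λ = 1: algebraic multiplicity = 1, geometric multiplicity = 1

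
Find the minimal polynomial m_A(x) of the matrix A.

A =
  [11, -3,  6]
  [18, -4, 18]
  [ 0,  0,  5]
x^2 - 7*x + 10

The characteristic polynomial is χ_A(x) = (x - 5)^2*(x - 2), so the eigenvalues are known. The minimal polynomial is
  m_A(x) = Π_λ (x − λ)^{k_λ}
where k_λ is the size of the *largest* Jordan block for λ (equivalently, the smallest k with (A − λI)^k v = 0 for every generalised eigenvector v of λ).

  λ = 2: largest Jordan block has size 1, contributing (x − 2)
  λ = 5: largest Jordan block has size 1, contributing (x − 5)

So m_A(x) = (x - 5)*(x - 2) = x^2 - 7*x + 10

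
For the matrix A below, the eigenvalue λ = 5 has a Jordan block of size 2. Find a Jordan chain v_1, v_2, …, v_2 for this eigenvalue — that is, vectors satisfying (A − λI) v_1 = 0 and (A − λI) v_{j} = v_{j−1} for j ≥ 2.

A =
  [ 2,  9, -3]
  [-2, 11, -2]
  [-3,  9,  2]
A Jordan chain for λ = 5 of length 2:
v_1 = (-3, -2, -3)ᵀ
v_2 = (1, 0, 0)ᵀ

Let N = A − (5)·I. We want v_2 with N^2 v_2 = 0 but N^1 v_2 ≠ 0; then v_{j-1} := N · v_j for j = 2, …, 2.

Pick v_2 = (1, 0, 0)ᵀ.
Then v_1 = N · v_2 = (-3, -2, -3)ᵀ.

Sanity check: (A − (5)·I) v_1 = (0, 0, 0)ᵀ = 0. ✓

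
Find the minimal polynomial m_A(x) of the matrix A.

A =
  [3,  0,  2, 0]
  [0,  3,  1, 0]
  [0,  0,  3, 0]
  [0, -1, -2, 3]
x^3 - 9*x^2 + 27*x - 27

The characteristic polynomial is χ_A(x) = (x - 3)^4, so the eigenvalues are known. The minimal polynomial is
  m_A(x) = Π_λ (x − λ)^{k_λ}
where k_λ is the size of the *largest* Jordan block for λ (equivalently, the smallest k with (A − λI)^k v = 0 for every generalised eigenvector v of λ).

  λ = 3: largest Jordan block has size 3, contributing (x − 3)^3

So m_A(x) = (x - 3)^3 = x^3 - 9*x^2 + 27*x - 27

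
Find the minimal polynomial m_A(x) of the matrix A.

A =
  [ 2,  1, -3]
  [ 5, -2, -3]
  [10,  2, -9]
x^2 + 6*x + 9

The characteristic polynomial is χ_A(x) = (x + 3)^3, so the eigenvalues are known. The minimal polynomial is
  m_A(x) = Π_λ (x − λ)^{k_λ}
where k_λ is the size of the *largest* Jordan block for λ (equivalently, the smallest k with (A − λI)^k v = 0 for every generalised eigenvector v of λ).

  λ = -3: largest Jordan block has size 2, contributing (x + 3)^2

So m_A(x) = (x + 3)^2 = x^2 + 6*x + 9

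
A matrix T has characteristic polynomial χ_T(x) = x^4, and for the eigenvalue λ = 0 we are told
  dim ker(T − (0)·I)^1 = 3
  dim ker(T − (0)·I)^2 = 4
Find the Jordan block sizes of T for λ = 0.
Block sizes for λ = 0: [2, 1, 1]

From the dimensions of kernels of powers, the number of Jordan blocks of size at least j is d_j − d_{j−1} where d_j = dim ker(N^j) (with d_0 = 0). Computing the differences gives [3, 1].
The number of blocks of size exactly k is (#blocks of size ≥ k) − (#blocks of size ≥ k + 1), so the partition is: 2 block(s) of size 1, 1 block(s) of size 2.
In nonincreasing order the block sizes are [2, 1, 1].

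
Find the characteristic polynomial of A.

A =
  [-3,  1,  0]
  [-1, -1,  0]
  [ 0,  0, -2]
x^3 + 6*x^2 + 12*x + 8

Expanding det(x·I − A) (e.g. by cofactor expansion or by noting that A is similar to its Jordan form J, which has the same characteristic polynomial as A) gives
  χ_A(x) = x^3 + 6*x^2 + 12*x + 8
which factors as (x + 2)^3. The eigenvalues (with algebraic multiplicities) are λ = -2 with multiplicity 3.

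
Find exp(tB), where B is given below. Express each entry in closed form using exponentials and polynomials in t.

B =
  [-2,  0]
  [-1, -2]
e^{tB} =
  [exp(-2*t), 0]
  [-t*exp(-2*t), exp(-2*t)]

Strategy: write B = P · J · P⁻¹ where J is a Jordan canonical form, so e^{tB} = P · e^{tJ} · P⁻¹, and e^{tJ} can be computed block-by-block.

B has Jordan form
J =
  [-2,  1]
  [ 0, -2]
(up to reordering of blocks).

Per-block formulas:
  For a 2×2 Jordan block J_2(-2): exp(t · J_2(-2)) = e^(-2t)·(I + t·N), where N is the 2×2 nilpotent shift.

After assembling e^{tJ} and conjugating by P, we get:

e^{tB} =
  [exp(-2*t), 0]
  [-t*exp(-2*t), exp(-2*t)]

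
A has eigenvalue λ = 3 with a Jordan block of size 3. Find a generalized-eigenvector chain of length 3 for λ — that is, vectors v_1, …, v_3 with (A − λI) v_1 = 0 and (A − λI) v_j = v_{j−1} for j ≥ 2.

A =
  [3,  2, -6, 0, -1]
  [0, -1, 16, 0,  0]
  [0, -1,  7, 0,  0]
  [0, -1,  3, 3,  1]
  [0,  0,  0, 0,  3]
A Jordan chain for λ = 3 of length 3:
v_1 = (-2, 0, 0, 1, 0)ᵀ
v_2 = (2, -4, -1, -1, 0)ᵀ
v_3 = (0, 1, 0, 0, 0)ᵀ

Let N = A − (3)·I. We want v_3 with N^3 v_3 = 0 but N^2 v_3 ≠ 0; then v_{j-1} := N · v_j for j = 3, …, 2.

Pick v_3 = (0, 1, 0, 0, 0)ᵀ.
Then v_2 = N · v_3 = (2, -4, -1, -1, 0)ᵀ.
Then v_1 = N · v_2 = (-2, 0, 0, 1, 0)ᵀ.

Sanity check: (A − (3)·I) v_1 = (0, 0, 0, 0, 0)ᵀ = 0. ✓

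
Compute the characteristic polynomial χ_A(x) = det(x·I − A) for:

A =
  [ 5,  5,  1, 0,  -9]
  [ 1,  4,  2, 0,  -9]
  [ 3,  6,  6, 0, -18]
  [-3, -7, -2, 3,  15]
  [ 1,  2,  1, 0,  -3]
x^5 - 15*x^4 + 90*x^3 - 270*x^2 + 405*x - 243

Expanding det(x·I − A) (e.g. by cofactor expansion or by noting that A is similar to its Jordan form J, which has the same characteristic polynomial as A) gives
  χ_A(x) = x^5 - 15*x^4 + 90*x^3 - 270*x^2 + 405*x - 243
which factors as (x - 3)^5. The eigenvalues (with algebraic multiplicities) are λ = 3 with multiplicity 5.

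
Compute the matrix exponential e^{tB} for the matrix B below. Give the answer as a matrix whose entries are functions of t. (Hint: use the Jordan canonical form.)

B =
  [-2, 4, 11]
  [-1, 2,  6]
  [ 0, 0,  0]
e^{tB} =
  [1 - 2*t, 4*t, t^2 + 11*t]
  [-t, 2*t + 1, t^2/2 + 6*t]
  [0, 0, 1]

Strategy: write B = P · J · P⁻¹ where J is a Jordan canonical form, so e^{tB} = P · e^{tJ} · P⁻¹, and e^{tJ} can be computed block-by-block.

B has Jordan form
J =
  [0, 1, 0]
  [0, 0, 1]
  [0, 0, 0]
(up to reordering of blocks).

Per-block formulas:
  For a 3×3 Jordan block J_3(0): exp(t · J_3(0)) = e^(0t)·(I + t·N + (t^2/2)·N^2), where N is the 3×3 nilpotent shift.

After assembling e^{tJ} and conjugating by P, we get:

e^{tB} =
  [1 - 2*t, 4*t, t^2 + 11*t]
  [-t, 2*t + 1, t^2/2 + 6*t]
  [0, 0, 1]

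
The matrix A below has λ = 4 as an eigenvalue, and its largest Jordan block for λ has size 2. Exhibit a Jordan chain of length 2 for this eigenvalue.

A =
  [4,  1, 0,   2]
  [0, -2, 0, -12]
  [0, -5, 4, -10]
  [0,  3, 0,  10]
A Jordan chain for λ = 4 of length 2:
v_1 = (1, -6, -5, 3)ᵀ
v_2 = (0, 1, 0, 0)ᵀ

Let N = A − (4)·I. We want v_2 with N^2 v_2 = 0 but N^1 v_2 ≠ 0; then v_{j-1} := N · v_j for j = 2, …, 2.

Pick v_2 = (0, 1, 0, 0)ᵀ.
Then v_1 = N · v_2 = (1, -6, -5, 3)ᵀ.

Sanity check: (A − (4)·I) v_1 = (0, 0, 0, 0)ᵀ = 0. ✓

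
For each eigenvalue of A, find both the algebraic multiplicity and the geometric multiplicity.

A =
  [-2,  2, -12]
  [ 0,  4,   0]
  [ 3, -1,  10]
λ = 4: alg = 3, geom = 2

Step 1 — factor the characteristic polynomial to read off the algebraic multiplicities:
  χ_A(x) = (x - 4)^3

Step 2 — compute geometric multiplicities via the rank-nullity identity g(λ) = n − rank(A − λI):
  rank(A − (4)·I) = 1, so dim ker(A − (4)·I) = n − 1 = 2

Summary:
  λ = 4: algebraic multiplicity = 3, geometric multiplicity = 2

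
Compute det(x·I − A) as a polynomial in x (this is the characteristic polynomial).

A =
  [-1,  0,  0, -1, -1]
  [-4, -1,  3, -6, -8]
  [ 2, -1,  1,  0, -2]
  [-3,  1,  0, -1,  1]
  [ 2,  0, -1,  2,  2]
x^5

Expanding det(x·I − A) (e.g. by cofactor expansion or by noting that A is similar to its Jordan form J, which has the same characteristic polynomial as A) gives
  χ_A(x) = x^5
which factors as x^5. The eigenvalues (with algebraic multiplicities) are λ = 0 with multiplicity 5.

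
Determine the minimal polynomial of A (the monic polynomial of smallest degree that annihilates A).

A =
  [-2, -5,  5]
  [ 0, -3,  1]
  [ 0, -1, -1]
x^2 + 4*x + 4

The characteristic polynomial is χ_A(x) = (x + 2)^3, so the eigenvalues are known. The minimal polynomial is
  m_A(x) = Π_λ (x − λ)^{k_λ}
where k_λ is the size of the *largest* Jordan block for λ (equivalently, the smallest k with (A − λI)^k v = 0 for every generalised eigenvector v of λ).

  λ = -2: largest Jordan block has size 2, contributing (x + 2)^2

So m_A(x) = (x + 2)^2 = x^2 + 4*x + 4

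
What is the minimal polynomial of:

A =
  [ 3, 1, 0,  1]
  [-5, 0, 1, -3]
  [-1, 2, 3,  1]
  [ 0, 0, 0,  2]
x^3 - 6*x^2 + 12*x - 8

The characteristic polynomial is χ_A(x) = (x - 2)^4, so the eigenvalues are known. The minimal polynomial is
  m_A(x) = Π_λ (x − λ)^{k_λ}
where k_λ is the size of the *largest* Jordan block for λ (equivalently, the smallest k with (A − λI)^k v = 0 for every generalised eigenvector v of λ).

  λ = 2: largest Jordan block has size 3, contributing (x − 2)^3

So m_A(x) = (x - 2)^3 = x^3 - 6*x^2 + 12*x - 8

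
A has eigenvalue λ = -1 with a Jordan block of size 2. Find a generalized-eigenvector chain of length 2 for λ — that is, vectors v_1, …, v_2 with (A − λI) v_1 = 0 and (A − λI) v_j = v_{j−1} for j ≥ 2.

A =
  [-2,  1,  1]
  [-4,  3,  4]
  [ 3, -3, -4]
A Jordan chain for λ = -1 of length 2:
v_1 = (-1, -4, 3)ᵀ
v_2 = (1, 0, 0)ᵀ

Let N = A − (-1)·I. We want v_2 with N^2 v_2 = 0 but N^1 v_2 ≠ 0; then v_{j-1} := N · v_j for j = 2, …, 2.

Pick v_2 = (1, 0, 0)ᵀ.
Then v_1 = N · v_2 = (-1, -4, 3)ᵀ.

Sanity check: (A − (-1)·I) v_1 = (0, 0, 0)ᵀ = 0. ✓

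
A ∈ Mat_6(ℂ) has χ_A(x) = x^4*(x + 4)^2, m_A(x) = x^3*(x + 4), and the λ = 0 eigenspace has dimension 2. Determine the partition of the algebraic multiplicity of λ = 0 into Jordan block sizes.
Block sizes for λ = 0: [3, 1]

Step 1 — from the characteristic polynomial, algebraic multiplicity of λ = 0 is 4. From dim ker(A − (0)·I) = 2, there are exactly 2 Jordan blocks for λ = 0.
Step 2 — from the minimal polynomial, the factor (x − 0)^3 tells us the largest block for λ = 0 has size 3.
Step 3 — with total size 4, 2 blocks, and largest block 3, the block sizes (in nonincreasing order) are [3, 1].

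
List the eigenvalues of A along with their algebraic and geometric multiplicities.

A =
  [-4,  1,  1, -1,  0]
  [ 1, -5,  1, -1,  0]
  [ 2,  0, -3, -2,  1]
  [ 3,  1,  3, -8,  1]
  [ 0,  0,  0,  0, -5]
λ = -5: alg = 5, geom = 2

Step 1 — factor the characteristic polynomial to read off the algebraic multiplicities:
  χ_A(x) = (x + 5)^5

Step 2 — compute geometric multiplicities via the rank-nullity identity g(λ) = n − rank(A − λI):
  rank(A − (-5)·I) = 3, so dim ker(A − (-5)·I) = n − 3 = 2

Summary:
  λ = -5: algebraic multiplicity = 5, geometric multiplicity = 2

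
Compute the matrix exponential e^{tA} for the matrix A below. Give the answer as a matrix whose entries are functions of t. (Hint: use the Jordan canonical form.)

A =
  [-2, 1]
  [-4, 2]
e^{tA} =
  [1 - 2*t, t]
  [-4*t, 2*t + 1]

Strategy: write A = P · J · P⁻¹ where J is a Jordan canonical form, so e^{tA} = P · e^{tJ} · P⁻¹, and e^{tJ} can be computed block-by-block.

A has Jordan form
J =
  [0, 1]
  [0, 0]
(up to reordering of blocks).

Per-block formulas:
  For a 2×2 Jordan block J_2(0): exp(t · J_2(0)) = e^(0t)·(I + t·N), where N is the 2×2 nilpotent shift.

After assembling e^{tJ} and conjugating by P, we get:

e^{tA} =
  [1 - 2*t, t]
  [-4*t, 2*t + 1]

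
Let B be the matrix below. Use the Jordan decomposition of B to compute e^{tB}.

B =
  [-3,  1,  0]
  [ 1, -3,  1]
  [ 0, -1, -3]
e^{tB} =
  [t^2*exp(-3*t)/2 + exp(-3*t), t*exp(-3*t), t^2*exp(-3*t)/2]
  [t*exp(-3*t), exp(-3*t), t*exp(-3*t)]
  [-t^2*exp(-3*t)/2, -t*exp(-3*t), -t^2*exp(-3*t)/2 + exp(-3*t)]

Strategy: write B = P · J · P⁻¹ where J is a Jordan canonical form, so e^{tB} = P · e^{tJ} · P⁻¹, and e^{tJ} can be computed block-by-block.

B has Jordan form
J =
  [-3,  1,  0]
  [ 0, -3,  1]
  [ 0,  0, -3]
(up to reordering of blocks).

Per-block formulas:
  For a 3×3 Jordan block J_3(-3): exp(t · J_3(-3)) = e^(-3t)·(I + t·N + (t^2/2)·N^2), where N is the 3×3 nilpotent shift.

After assembling e^{tJ} and conjugating by P, we get:

e^{tB} =
  [t^2*exp(-3*t)/2 + exp(-3*t), t*exp(-3*t), t^2*exp(-3*t)/2]
  [t*exp(-3*t), exp(-3*t), t*exp(-3*t)]
  [-t^2*exp(-3*t)/2, -t*exp(-3*t), -t^2*exp(-3*t)/2 + exp(-3*t)]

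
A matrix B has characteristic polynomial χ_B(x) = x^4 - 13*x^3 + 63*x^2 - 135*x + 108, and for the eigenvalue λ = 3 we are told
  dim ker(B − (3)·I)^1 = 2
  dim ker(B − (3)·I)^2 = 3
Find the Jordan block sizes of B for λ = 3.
Block sizes for λ = 3: [2, 1]

From the dimensions of kernels of powers, the number of Jordan blocks of size at least j is d_j − d_{j−1} where d_j = dim ker(N^j) (with d_0 = 0). Computing the differences gives [2, 1].
The number of blocks of size exactly k is (#blocks of size ≥ k) − (#blocks of size ≥ k + 1), so the partition is: 1 block(s) of size 1, 1 block(s) of size 2.
In nonincreasing order the block sizes are [2, 1].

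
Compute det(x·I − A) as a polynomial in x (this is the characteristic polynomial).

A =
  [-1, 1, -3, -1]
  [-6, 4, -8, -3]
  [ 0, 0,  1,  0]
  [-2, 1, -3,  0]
x^4 - 4*x^3 + 6*x^2 - 4*x + 1

Expanding det(x·I − A) (e.g. by cofactor expansion or by noting that A is similar to its Jordan form J, which has the same characteristic polynomial as A) gives
  χ_A(x) = x^4 - 4*x^3 + 6*x^2 - 4*x + 1
which factors as (x - 1)^4. The eigenvalues (with algebraic multiplicities) are λ = 1 with multiplicity 4.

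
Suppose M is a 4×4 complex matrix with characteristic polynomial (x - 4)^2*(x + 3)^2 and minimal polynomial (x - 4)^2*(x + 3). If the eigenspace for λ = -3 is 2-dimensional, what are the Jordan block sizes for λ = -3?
Block sizes for λ = -3: [1, 1]

Step 1 — from the characteristic polynomial, algebraic multiplicity of λ = -3 is 2. From dim ker(M − (-3)·I) = 2, there are exactly 2 Jordan blocks for λ = -3.
Step 2 — from the minimal polynomial, the factor (x + 3) tells us the largest block for λ = -3 has size 1.
Step 3 — with total size 2, 2 blocks, and largest block 1, the block sizes (in nonincreasing order) are [1, 1].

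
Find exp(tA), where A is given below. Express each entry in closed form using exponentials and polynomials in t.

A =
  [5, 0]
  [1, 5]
e^{tA} =
  [exp(5*t), 0]
  [t*exp(5*t), exp(5*t)]

Strategy: write A = P · J · P⁻¹ where J is a Jordan canonical form, so e^{tA} = P · e^{tJ} · P⁻¹, and e^{tJ} can be computed block-by-block.

A has Jordan form
J =
  [5, 1]
  [0, 5]
(up to reordering of blocks).

Per-block formulas:
  For a 2×2 Jordan block J_2(5): exp(t · J_2(5)) = e^(5t)·(I + t·N), where N is the 2×2 nilpotent shift.

After assembling e^{tJ} and conjugating by P, we get:

e^{tA} =
  [exp(5*t), 0]
  [t*exp(5*t), exp(5*t)]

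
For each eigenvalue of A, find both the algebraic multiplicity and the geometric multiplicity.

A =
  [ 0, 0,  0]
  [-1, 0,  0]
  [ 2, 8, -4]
λ = -4: alg = 1, geom = 1; λ = 0: alg = 2, geom = 1

Step 1 — factor the characteristic polynomial to read off the algebraic multiplicities:
  χ_A(x) = x^2*(x + 4)

Step 2 — compute geometric multiplicities via the rank-nullity identity g(λ) = n − rank(A − λI):
  rank(A − (-4)·I) = 2, so dim ker(A − (-4)·I) = n − 2 = 1
  rank(A − (0)·I) = 2, so dim ker(A − (0)·I) = n − 2 = 1

Summary:
  λ = -4: algebraic multiplicity = 1, geometric multiplicity = 1
  λ = 0: algebraic multiplicity = 2, geometric multiplicity = 1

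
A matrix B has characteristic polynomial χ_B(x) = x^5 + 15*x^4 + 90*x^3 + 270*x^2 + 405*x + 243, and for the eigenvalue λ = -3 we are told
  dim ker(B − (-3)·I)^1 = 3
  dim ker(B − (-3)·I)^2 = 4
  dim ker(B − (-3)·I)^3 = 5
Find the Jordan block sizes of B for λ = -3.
Block sizes for λ = -3: [3, 1, 1]

From the dimensions of kernels of powers, the number of Jordan blocks of size at least j is d_j − d_{j−1} where d_j = dim ker(N^j) (with d_0 = 0). Computing the differences gives [3, 1, 1].
The number of blocks of size exactly k is (#blocks of size ≥ k) − (#blocks of size ≥ k + 1), so the partition is: 2 block(s) of size 1, 1 block(s) of size 3.
In nonincreasing order the block sizes are [3, 1, 1].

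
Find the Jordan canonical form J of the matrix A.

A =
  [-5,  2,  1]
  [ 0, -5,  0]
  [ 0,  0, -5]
J_2(-5) ⊕ J_1(-5)

The characteristic polynomial is
  det(x·I − A) = x^3 + 15*x^2 + 75*x + 125 = (x + 5)^3

Eigenvalues and multiplicities (the geometric multiplicity of λ is n − rank(A − λI), which equals the number of Jordan blocks for λ):
  λ = -5: algebraic multiplicity = 3, geometric multiplicity = 2

Determining the block sizes for each eigenvalue:
  λ = -5: 2 blocks summing to 3 forces exactly one block of size 2 and the rest size 1 → block sizes [2, 1]

Assembling the blocks gives a Jordan form
J =
  [-5,  1,  0]
  [ 0, -5,  0]
  [ 0,  0, -5]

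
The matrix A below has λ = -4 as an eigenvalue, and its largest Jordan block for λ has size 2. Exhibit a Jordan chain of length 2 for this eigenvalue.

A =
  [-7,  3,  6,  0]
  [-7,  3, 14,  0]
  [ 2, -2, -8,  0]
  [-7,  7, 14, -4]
A Jordan chain for λ = -4 of length 2:
v_1 = (-3, -7, 2, -7)ᵀ
v_2 = (1, 0, 0, 0)ᵀ

Let N = A − (-4)·I. We want v_2 with N^2 v_2 = 0 but N^1 v_2 ≠ 0; then v_{j-1} := N · v_j for j = 2, …, 2.

Pick v_2 = (1, 0, 0, 0)ᵀ.
Then v_1 = N · v_2 = (-3, -7, 2, -7)ᵀ.

Sanity check: (A − (-4)·I) v_1 = (0, 0, 0, 0)ᵀ = 0. ✓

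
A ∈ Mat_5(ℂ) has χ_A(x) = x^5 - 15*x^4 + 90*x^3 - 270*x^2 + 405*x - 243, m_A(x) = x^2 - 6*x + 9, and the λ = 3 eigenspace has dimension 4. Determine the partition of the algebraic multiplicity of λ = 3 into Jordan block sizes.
Block sizes for λ = 3: [2, 1, 1, 1]

Step 1 — from the characteristic polynomial, algebraic multiplicity of λ = 3 is 5. From dim ker(A − (3)·I) = 4, there are exactly 4 Jordan blocks for λ = 3.
Step 2 — from the minimal polynomial, the factor (x − 3)^2 tells us the largest block for λ = 3 has size 2.
Step 3 — with total size 5, 4 blocks, and largest block 2, the block sizes (in nonincreasing order) are [2, 1, 1, 1].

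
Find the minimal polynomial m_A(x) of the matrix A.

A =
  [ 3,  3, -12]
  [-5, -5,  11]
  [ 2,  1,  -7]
x^3 + 9*x^2 + 27*x + 27

The characteristic polynomial is χ_A(x) = (x + 3)^3, so the eigenvalues are known. The minimal polynomial is
  m_A(x) = Π_λ (x − λ)^{k_λ}
where k_λ is the size of the *largest* Jordan block for λ (equivalently, the smallest k with (A − λI)^k v = 0 for every generalised eigenvector v of λ).

  λ = -3: largest Jordan block has size 3, contributing (x + 3)^3

So m_A(x) = (x + 3)^3 = x^3 + 9*x^2 + 27*x + 27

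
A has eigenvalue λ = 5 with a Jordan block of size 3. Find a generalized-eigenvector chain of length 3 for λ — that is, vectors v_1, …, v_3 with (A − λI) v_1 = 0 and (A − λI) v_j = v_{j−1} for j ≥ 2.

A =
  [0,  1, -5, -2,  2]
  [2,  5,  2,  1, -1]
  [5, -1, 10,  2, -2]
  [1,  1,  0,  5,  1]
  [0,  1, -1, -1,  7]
A Jordan chain for λ = 5 of length 3:
v_1 = (1, 0, -1, -1, -1)ᵀ
v_2 = (-3, 1, 3, 1, 1)ᵀ
v_3 = (1, 0, 0, -1, 0)ᵀ

Let N = A − (5)·I. We want v_3 with N^3 v_3 = 0 but N^2 v_3 ≠ 0; then v_{j-1} := N · v_j for j = 3, …, 2.

Pick v_3 = (1, 0, 0, -1, 0)ᵀ.
Then v_2 = N · v_3 = (-3, 1, 3, 1, 1)ᵀ.
Then v_1 = N · v_2 = (1, 0, -1, -1, -1)ᵀ.

Sanity check: (A − (5)·I) v_1 = (0, 0, 0, 0, 0)ᵀ = 0. ✓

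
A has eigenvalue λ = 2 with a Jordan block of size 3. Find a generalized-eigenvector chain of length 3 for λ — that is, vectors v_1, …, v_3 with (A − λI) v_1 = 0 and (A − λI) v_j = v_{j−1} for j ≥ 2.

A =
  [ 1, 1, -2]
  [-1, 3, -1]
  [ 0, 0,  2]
A Jordan chain for λ = 2 of length 3:
v_1 = (1, 1, 0)ᵀ
v_2 = (-2, -1, 0)ᵀ
v_3 = (0, 0, 1)ᵀ

Let N = A − (2)·I. We want v_3 with N^3 v_3 = 0 but N^2 v_3 ≠ 0; then v_{j-1} := N · v_j for j = 3, …, 2.

Pick v_3 = (0, 0, 1)ᵀ.
Then v_2 = N · v_3 = (-2, -1, 0)ᵀ.
Then v_1 = N · v_2 = (1, 1, 0)ᵀ.

Sanity check: (A − (2)·I) v_1 = (0, 0, 0)ᵀ = 0. ✓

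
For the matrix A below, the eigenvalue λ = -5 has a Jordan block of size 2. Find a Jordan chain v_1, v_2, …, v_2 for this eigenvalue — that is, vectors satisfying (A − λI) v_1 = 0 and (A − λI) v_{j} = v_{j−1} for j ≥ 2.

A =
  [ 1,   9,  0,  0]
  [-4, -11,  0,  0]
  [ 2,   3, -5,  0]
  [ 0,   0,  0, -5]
A Jordan chain for λ = -5 of length 2:
v_1 = (6, -4, 2, 0)ᵀ
v_2 = (1, 0, 0, 0)ᵀ

Let N = A − (-5)·I. We want v_2 with N^2 v_2 = 0 but N^1 v_2 ≠ 0; then v_{j-1} := N · v_j for j = 2, …, 2.

Pick v_2 = (1, 0, 0, 0)ᵀ.
Then v_1 = N · v_2 = (6, -4, 2, 0)ᵀ.

Sanity check: (A − (-5)·I) v_1 = (0, 0, 0, 0)ᵀ = 0. ✓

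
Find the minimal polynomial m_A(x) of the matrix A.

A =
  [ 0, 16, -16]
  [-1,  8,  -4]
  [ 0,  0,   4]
x^2 - 8*x + 16

The characteristic polynomial is χ_A(x) = (x - 4)^3, so the eigenvalues are known. The minimal polynomial is
  m_A(x) = Π_λ (x − λ)^{k_λ}
where k_λ is the size of the *largest* Jordan block for λ (equivalently, the smallest k with (A − λI)^k v = 0 for every generalised eigenvector v of λ).

  λ = 4: largest Jordan block has size 2, contributing (x − 4)^2

So m_A(x) = (x - 4)^2 = x^2 - 8*x + 16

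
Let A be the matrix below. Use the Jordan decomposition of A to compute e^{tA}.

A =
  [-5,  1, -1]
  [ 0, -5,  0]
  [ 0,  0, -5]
e^{tA} =
  [exp(-5*t), t*exp(-5*t), -t*exp(-5*t)]
  [0, exp(-5*t), 0]
  [0, 0, exp(-5*t)]

Strategy: write A = P · J · P⁻¹ where J is a Jordan canonical form, so e^{tA} = P · e^{tJ} · P⁻¹, and e^{tJ} can be computed block-by-block.

A has Jordan form
J =
  [-5,  1,  0]
  [ 0, -5,  0]
  [ 0,  0, -5]
(up to reordering of blocks).

Per-block formulas:
  For a 2×2 Jordan block J_2(-5): exp(t · J_2(-5)) = e^(-5t)·(I + t·N), where N is the 2×2 nilpotent shift.
  For a 1×1 block at λ = -5: exp(t · [-5]) = [e^(-5t)].

After assembling e^{tJ} and conjugating by P, we get:

e^{tA} =
  [exp(-5*t), t*exp(-5*t), -t*exp(-5*t)]
  [0, exp(-5*t), 0]
  [0, 0, exp(-5*t)]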